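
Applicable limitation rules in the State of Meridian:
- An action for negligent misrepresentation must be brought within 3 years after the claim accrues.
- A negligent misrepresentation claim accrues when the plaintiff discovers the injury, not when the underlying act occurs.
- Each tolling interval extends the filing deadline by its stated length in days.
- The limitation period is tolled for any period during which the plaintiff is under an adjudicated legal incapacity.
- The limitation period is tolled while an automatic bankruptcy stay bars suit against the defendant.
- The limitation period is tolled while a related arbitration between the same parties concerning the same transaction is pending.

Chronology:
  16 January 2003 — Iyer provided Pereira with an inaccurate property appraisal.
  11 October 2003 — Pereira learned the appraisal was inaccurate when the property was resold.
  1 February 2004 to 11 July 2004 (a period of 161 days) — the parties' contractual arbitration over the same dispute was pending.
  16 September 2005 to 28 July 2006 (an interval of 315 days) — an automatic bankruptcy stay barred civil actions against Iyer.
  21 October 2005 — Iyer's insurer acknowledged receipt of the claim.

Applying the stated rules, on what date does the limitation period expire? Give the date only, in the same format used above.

Accrual is tied to discovery, so the period began on 11 October 2003 rather than on 16 January 2003 when the act occurred.
3 years from 11 October 2003 is 11 October 2006.
The pending related arbitration from 1 February 2004 to 11 July 2004 tolled the period for 161 days, extending the deadline to 21 March 2007.
Because the automatic bankruptcy stay ran from 16 September 2005 to 28 July 2006, the deadline is extended by 315 days to 30 January 2008.
Nothing else in the chronology tolls or restarts the period.

30 January 2008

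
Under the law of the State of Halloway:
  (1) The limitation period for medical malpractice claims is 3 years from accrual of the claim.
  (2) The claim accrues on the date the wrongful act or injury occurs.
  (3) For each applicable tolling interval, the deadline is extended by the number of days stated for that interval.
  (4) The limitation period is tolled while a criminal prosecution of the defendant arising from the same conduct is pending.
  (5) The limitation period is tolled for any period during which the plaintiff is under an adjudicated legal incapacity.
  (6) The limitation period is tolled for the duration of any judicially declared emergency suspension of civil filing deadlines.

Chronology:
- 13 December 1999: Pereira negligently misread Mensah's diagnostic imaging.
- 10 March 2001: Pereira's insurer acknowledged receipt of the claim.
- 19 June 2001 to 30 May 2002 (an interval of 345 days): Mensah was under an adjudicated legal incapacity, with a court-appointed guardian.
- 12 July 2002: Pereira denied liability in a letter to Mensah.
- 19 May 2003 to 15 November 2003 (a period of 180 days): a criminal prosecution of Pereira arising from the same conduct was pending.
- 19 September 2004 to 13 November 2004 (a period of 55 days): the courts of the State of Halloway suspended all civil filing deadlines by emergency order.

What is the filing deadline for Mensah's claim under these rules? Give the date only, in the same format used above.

21 May 2004

The claim accrued on 13 December 1999, when the wrongful act occurred.
The untolled deadline — 3 years after 13 December 1999 — is 13 December 2002.
The plaintiff's legal incapacity from 19 June 2001 to 30 May 2002 tolled the period for 345 days, extending the deadline to 23 November 2003.
The period was tolled for 180 days by the pending criminal prosecution (19 May 2003 to 15 November 2003), pushing the deadline to 21 May 2004.
The emergency suspension of filing deadlines from 19 September 2004 to 13 November 2004 began after the period had already run on 21 May 2004, so it has no tolling effect.
The other events in the timeline have no effect on the limitation period under the stated rules.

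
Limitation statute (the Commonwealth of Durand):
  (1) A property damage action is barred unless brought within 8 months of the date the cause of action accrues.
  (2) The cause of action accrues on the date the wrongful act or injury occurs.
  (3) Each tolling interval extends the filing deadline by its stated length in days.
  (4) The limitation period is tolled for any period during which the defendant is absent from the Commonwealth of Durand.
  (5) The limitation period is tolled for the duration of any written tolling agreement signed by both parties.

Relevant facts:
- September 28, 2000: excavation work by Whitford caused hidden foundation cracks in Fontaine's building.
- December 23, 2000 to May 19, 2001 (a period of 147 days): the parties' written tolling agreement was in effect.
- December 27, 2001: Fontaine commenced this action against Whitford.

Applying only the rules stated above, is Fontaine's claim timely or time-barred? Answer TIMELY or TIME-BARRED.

The claim accrued on September 28, 2000, when the wrongful act occurred.
The untolled deadline — 8 months after September 28, 2000 — is May 28, 2001.
Because the written tolling agreement ran from December 23, 2000 to May 19, 2001, the deadline is extended by 147 days to October 22, 2001.
Filing on December 27, 2001 missed the October 22, 2001 deadline — the action is time-barred.

TIME-BARRED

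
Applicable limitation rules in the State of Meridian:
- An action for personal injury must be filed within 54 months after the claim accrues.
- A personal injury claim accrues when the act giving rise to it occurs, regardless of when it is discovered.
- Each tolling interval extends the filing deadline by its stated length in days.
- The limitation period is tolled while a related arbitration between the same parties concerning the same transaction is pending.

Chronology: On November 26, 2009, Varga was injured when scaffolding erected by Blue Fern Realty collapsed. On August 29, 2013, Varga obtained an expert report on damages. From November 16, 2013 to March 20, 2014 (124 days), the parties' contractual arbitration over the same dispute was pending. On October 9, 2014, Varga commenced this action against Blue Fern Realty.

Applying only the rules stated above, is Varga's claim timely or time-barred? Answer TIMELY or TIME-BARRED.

TIME-BARRED

The claim accrued on November 26, 2009, when the wrongful act occurred.
54 months from November 26, 2009 is May 26, 2014.
The pending related arbitration from November 16, 2013 to March 20, 2014 tolled the period for 124 days, extending the deadline to September 27, 2014.
Nothing else in the chronology tolls or restarts the period.
Varga filed on October 9, 2014, after the September 27, 2014 deadline, so the action is time-barred.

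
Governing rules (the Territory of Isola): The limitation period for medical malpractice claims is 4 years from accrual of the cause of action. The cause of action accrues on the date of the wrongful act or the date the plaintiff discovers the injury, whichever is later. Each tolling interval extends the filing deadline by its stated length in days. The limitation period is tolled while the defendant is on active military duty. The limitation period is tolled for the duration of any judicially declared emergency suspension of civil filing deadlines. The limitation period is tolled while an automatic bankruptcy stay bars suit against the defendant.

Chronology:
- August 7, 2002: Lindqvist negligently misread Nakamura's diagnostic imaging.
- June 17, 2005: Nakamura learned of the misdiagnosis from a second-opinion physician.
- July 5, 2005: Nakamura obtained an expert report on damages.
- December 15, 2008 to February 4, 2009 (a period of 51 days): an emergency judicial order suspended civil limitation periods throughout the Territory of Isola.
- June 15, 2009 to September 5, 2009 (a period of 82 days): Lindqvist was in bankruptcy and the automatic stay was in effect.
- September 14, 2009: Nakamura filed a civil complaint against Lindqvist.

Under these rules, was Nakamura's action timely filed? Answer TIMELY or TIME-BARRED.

TIMELY

The claim accrued on June 17, 2005 — the later of the August 7, 2002 act and the June 17, 2005 discovery.
Adding the 4 years base period to June 17, 2005 gives a deadline of June 17, 2009, before any tolling.
The emergency suspension of filing deadlines from December 15, 2008 to February 4, 2009 tolled the period for 51 days, extending the deadline to August 7, 2009.
The automatic bankruptcy stay from June 15, 2009 to September 5, 2009 tolled the period for 82 days, extending the deadline to October 28, 2009.
None of the other events listed affects the running of the period under the stated rules.
Filing on September 14, 2009 beat the October 28, 2009 deadline — the action is timely.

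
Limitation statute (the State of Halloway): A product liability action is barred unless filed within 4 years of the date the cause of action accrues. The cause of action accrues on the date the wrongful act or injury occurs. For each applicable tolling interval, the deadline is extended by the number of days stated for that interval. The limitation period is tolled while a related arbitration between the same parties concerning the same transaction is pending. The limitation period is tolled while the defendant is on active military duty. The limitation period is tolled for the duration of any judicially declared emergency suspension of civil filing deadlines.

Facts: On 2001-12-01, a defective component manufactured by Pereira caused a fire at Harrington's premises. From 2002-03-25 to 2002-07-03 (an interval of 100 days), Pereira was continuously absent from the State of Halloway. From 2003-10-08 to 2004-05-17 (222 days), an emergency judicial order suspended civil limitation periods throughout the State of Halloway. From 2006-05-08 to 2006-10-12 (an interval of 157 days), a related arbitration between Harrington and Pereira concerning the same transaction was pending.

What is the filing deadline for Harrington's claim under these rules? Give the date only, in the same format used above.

2006-12-15

The claim accrued on 2001-12-01, when the wrongful act occurred.
Adding the 4 years base period to 2001-12-01 gives a deadline of 2005-12-01, before any tolling.
The emergency suspension of filing deadlines from 2003-10-08 to 2004-05-17 tolled the period for 222 days, extending the deadline to 2006-07-11.
The pending related arbitration from 2006-05-08 to 2006-10-12 tolled the period for 157 days, extending the deadline to 2006-12-15.
No stated provision tolls the period for the defendant's absence, so the interval from 2002-03-25 to 2002-07-03 has no effect on the deadline.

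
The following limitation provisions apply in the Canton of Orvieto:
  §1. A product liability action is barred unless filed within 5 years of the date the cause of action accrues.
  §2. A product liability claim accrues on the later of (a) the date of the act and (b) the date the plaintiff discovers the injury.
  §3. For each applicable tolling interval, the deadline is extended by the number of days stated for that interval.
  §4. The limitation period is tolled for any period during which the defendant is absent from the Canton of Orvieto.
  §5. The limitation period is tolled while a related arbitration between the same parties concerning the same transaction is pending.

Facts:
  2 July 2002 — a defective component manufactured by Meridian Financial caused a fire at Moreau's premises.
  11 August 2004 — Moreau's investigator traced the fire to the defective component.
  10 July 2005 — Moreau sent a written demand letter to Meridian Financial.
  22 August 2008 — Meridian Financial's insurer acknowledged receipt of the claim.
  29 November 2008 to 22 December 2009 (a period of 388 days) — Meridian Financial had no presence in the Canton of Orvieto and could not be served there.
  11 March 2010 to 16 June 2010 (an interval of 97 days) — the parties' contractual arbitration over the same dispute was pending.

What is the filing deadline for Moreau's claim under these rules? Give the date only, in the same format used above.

9 December 2010

Because discovery on 11 August 2004 post-dates the 2 July 2002 act, accrual under the later-of rule falls on 11 August 2004.
Adding the 5 years base period to 11 August 2004 gives a deadline of 11 August 2009, before any tolling.
Because the defendant's absence from the jurisdiction ran from 29 November 2008 to 22 December 2009, the deadline is extended by 388 days to 3 September 2010.
The period was tolled for 97 days by the pending related arbitration (11 March 2010 to 16 June 2010), pushing the deadline to 9 December 2010.
The other events in the timeline have no effect on the limitation period under the stated rules.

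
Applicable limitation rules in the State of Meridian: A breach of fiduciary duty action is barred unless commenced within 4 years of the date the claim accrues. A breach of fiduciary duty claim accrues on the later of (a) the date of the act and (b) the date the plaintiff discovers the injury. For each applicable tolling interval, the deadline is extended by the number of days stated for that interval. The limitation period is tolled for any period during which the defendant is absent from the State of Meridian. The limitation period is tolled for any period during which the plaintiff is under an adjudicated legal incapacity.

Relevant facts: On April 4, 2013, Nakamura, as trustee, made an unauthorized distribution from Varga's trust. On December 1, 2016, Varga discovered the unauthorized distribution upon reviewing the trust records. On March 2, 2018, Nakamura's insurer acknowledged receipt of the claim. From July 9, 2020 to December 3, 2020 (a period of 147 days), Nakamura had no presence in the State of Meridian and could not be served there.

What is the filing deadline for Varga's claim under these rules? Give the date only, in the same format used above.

April 27, 2021

The claim accrued on December 1, 2016 — the later of the April 4, 2013 act and the December 1, 2016 discovery.
4 years from December 1, 2016 is December 1, 2020.
The defendant's absence from the jurisdiction from July 9, 2020 to December 3, 2020 tolled the period for 147 days, extending the deadline to April 27, 2021.
None of the other events listed affects the running of the period under the stated rules.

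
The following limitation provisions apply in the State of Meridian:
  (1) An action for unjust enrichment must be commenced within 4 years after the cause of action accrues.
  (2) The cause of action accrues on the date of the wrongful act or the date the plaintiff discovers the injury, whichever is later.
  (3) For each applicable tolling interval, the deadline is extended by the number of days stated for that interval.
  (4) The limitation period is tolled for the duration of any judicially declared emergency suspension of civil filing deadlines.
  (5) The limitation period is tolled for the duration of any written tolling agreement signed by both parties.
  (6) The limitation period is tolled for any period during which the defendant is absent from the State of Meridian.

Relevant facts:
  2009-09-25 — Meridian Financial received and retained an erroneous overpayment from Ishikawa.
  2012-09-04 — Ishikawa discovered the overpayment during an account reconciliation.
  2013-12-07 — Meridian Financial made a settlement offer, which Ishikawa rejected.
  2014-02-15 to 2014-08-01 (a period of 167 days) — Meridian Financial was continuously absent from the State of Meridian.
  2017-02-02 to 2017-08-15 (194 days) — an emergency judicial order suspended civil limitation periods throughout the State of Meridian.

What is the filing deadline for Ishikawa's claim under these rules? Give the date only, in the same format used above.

Taking the later of the act (2009-09-25) and discovery (2012-09-04), the claim accrued on 2012-09-04.
4 years from 2012-09-04 is 2016-09-04.
The defendant's absence from the jurisdiction from 2014-02-15 to 2014-08-01 tolled the period for 167 days, extending the deadline to 2017-02-18.
Because the emergency suspension of filing deadlines ran from 2017-02-02 to 2017-08-15, the deadline is extended by 194 days to 2017-08-31.
Nothing else in the chronology tolls or restarts the period.

2017-08-31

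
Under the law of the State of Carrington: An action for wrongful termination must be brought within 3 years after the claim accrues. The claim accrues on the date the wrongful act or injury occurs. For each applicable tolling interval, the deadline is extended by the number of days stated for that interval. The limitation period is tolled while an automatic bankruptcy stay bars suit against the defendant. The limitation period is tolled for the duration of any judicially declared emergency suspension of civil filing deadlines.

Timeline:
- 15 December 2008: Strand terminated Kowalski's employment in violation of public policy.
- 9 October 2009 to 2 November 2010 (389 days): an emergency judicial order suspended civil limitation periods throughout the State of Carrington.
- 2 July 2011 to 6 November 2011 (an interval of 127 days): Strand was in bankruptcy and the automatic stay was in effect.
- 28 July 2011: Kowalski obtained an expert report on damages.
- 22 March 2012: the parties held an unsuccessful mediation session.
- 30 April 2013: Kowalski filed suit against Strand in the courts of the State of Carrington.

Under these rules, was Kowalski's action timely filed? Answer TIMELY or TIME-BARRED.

The claim accrued on 15 December 2008, when the wrongful act occurred.
Adding the 3 years base period to 15 December 2008 gives a deadline of 15 December 2011, before any tolling.
The period was tolled for 389 days by the emergency suspension of filing deadlines (9 October 2009 to 2 November 2010), pushing the deadline to 7 January 2013.
The period was tolled for 127 days by the automatic bankruptcy stay (2 July 2011 to 6 November 2011), pushing the deadline to 14 May 2013.
Nothing else in the chronology tolls or restarts the period.
The 30 April 2013 filing precedes the 14 May 2013 deadline; the claim is timely.

TIMELY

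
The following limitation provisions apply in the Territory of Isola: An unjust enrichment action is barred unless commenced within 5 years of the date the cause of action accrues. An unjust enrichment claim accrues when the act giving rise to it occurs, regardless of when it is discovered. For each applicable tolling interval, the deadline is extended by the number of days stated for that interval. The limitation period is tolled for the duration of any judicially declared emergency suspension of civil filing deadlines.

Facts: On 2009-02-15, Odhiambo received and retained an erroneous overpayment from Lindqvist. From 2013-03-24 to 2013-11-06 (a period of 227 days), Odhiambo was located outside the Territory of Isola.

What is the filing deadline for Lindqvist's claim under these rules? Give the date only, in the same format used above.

2014-02-15

The claim accrued on 2009-02-15, when the wrongful act occurred.
5 years from 2009-02-15 is 2014-02-15.
No stated provision tolls the period for the defendant's absence, so the interval from 2013-03-24 to 2013-11-06 has no effect on the deadline.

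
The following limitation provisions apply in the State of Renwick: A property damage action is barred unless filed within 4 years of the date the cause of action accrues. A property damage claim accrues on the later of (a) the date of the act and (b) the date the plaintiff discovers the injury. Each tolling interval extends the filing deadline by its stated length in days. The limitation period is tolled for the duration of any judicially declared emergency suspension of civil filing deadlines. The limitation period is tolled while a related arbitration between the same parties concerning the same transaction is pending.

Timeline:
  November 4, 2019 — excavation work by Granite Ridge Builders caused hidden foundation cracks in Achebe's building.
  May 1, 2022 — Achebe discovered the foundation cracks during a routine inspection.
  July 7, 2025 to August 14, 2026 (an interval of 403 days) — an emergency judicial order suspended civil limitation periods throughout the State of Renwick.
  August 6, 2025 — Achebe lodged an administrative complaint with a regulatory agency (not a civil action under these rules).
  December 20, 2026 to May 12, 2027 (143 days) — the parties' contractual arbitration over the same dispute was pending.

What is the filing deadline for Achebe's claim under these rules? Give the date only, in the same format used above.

October 29, 2027

Taking the later of the act (November 4, 2019) and discovery (May 1, 2022), the claim accrued on May 1, 2022.
The untolled deadline — 4 years after May 1, 2022 — is May 1, 2026.
The period was tolled for 403 days by the emergency suspension of filing deadlines (July 7, 2025 to August 14, 2026), pushing the deadline to June 8, 2027.
Because the pending related arbitration ran from December 20, 2026 to May 12, 2027, the deadline is extended by 143 days to October 29, 2027.
None of the other events listed affects the running of the period under the stated rules.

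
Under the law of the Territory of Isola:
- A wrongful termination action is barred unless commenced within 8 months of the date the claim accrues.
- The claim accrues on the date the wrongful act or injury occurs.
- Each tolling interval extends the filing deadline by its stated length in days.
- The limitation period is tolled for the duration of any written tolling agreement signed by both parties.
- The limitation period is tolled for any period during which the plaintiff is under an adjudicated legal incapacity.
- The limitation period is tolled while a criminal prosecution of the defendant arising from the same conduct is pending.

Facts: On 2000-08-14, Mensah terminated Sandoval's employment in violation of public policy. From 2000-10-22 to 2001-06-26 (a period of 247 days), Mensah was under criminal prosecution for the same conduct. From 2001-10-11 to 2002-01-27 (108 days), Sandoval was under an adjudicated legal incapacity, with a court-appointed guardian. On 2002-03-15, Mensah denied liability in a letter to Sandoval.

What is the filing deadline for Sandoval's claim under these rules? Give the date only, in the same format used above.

2002-04-04

The claim accrued on 2000-08-14, the date of the act.
8 months from 2000-08-14 is 2001-04-14.
The period was tolled for 247 days by the pending criminal prosecution (2000-10-22 to 2001-06-26), pushing the deadline to 2001-12-17.
The period was tolled for 108 days by the plaintiff's legal incapacity (2001-10-11 to 2002-01-27), pushing the deadline to 2002-04-04.
The other events in the timeline have no effect on the limitation period under the stated rules.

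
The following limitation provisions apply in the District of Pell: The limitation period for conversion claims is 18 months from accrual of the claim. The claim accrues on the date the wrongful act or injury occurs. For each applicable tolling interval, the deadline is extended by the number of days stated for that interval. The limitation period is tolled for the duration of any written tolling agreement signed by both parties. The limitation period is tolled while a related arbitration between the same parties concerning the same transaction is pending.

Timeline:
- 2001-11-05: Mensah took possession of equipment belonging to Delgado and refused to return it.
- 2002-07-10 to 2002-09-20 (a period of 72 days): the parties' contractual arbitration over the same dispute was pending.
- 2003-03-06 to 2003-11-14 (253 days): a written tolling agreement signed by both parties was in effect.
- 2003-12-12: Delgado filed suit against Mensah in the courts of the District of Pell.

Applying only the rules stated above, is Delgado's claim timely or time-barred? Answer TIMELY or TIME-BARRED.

TIMELY

The claim accrued on 2001-11-05, when the wrongful act occurred.
Adding the 18 months base period to 2001-11-05 gives a deadline of 2003-05-05, before any tolling.
Because the pending related arbitration ran from 2002-07-10 to 2002-09-20, the deadline is extended by 72 days to 2003-07-16.
Because the written tolling agreement ran from 2003-03-06 to 2003-11-14, the deadline is extended by 253 days to 2004-03-25.
Filing on 2003-12-12 beat the 2004-03-25 deadline — the action is timely.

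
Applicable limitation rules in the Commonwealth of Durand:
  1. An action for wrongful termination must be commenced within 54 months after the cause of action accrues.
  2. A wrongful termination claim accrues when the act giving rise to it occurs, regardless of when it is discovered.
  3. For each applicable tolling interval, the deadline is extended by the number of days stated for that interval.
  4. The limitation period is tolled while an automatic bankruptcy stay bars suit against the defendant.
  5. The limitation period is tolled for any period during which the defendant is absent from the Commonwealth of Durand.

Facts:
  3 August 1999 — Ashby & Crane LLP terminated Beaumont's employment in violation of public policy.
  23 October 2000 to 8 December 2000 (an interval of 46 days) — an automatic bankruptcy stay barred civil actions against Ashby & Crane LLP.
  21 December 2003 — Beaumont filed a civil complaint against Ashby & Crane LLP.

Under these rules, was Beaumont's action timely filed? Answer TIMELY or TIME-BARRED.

TIMELY

The limitation period began to run on 3 August 1999.
The untolled deadline — 54 months after 3 August 1999 — is 3 February 2004.
Because the automatic bankruptcy stay ran from 23 October 2000 to 8 December 2000, the deadline is extended by 46 days to 20 March 2004.
Filing on 21 December 2003 beat the 20 March 2004 deadline — the action is timely.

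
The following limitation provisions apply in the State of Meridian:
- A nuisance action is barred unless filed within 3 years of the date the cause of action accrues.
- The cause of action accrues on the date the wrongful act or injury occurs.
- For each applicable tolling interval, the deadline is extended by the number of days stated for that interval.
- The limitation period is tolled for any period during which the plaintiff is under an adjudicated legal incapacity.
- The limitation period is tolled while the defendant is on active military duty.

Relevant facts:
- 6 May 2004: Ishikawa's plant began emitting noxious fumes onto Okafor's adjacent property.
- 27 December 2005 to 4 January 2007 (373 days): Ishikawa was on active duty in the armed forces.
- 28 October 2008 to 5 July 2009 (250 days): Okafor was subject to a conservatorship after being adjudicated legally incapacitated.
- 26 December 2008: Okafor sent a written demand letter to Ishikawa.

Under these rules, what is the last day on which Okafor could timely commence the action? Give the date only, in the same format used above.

The limitation period began to run on 6 May 2004.
Adding the 3 years base period to 6 May 2004 gives a deadline of 6 May 2007, before any tolling.
The defendant's active military service from 27 December 2005 to 4 January 2007 tolled the period for 373 days, extending the deadline to 13 May 2008.
The plaintiff's legal incapacity from 28 October 2008 to 5 July 2009 began after the period had already run on 13 May 2008, so it has no tolling effect.
The other events in the timeline have no effect on the limitation period under the stated rules.

13 May 2008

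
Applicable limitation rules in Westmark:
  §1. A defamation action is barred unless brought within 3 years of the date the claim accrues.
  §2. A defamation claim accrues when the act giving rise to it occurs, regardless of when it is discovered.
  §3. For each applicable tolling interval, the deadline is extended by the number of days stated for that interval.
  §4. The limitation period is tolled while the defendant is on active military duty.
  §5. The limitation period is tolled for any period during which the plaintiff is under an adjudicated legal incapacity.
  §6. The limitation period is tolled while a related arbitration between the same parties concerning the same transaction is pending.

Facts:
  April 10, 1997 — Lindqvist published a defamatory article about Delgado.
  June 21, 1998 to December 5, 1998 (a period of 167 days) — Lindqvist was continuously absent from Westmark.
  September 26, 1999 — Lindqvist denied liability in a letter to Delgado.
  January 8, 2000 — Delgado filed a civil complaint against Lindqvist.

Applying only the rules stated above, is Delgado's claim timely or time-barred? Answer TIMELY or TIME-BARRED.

The claim accrued on April 10, 1997, when the wrongful act occurred.
Adding the 3 years base period to April 10, 1997 gives a deadline of April 10, 2000, before any tolling.
No stated provision tolls the period for the defendant's absence, so the interval from June 21, 1998 to December 5, 1998 has no effect on the deadline.
Nothing else in the chronology tolls or restarts the period.
The January 8, 2000 filing precedes the April 10, 2000 deadline; the claim is timely.

TIMELY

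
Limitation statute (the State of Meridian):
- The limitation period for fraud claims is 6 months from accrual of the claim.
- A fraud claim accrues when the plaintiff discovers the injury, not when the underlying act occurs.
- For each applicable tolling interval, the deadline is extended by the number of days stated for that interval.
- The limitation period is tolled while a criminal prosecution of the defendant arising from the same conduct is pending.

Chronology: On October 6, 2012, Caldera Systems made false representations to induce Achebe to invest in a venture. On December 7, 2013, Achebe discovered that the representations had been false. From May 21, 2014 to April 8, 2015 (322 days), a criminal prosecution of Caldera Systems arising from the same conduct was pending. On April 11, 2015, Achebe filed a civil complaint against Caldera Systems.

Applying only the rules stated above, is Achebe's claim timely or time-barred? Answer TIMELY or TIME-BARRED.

TIMELY

Under the discovery rule, the claim accrued on December 7, 2013, when Achebe discovered the injury — not on the October 6, 2012 date of the underlying act.
Adding the 6 months base period to December 7, 2013 gives a deadline of June 7, 2014, before any tolling.
The period was tolled for 322 days by the pending criminal prosecution (May 21, 2014 to April 8, 2015), pushing the deadline to April 25, 2015.
The April 11, 2015 filing precedes the April 25, 2015 deadline; the claim is timely.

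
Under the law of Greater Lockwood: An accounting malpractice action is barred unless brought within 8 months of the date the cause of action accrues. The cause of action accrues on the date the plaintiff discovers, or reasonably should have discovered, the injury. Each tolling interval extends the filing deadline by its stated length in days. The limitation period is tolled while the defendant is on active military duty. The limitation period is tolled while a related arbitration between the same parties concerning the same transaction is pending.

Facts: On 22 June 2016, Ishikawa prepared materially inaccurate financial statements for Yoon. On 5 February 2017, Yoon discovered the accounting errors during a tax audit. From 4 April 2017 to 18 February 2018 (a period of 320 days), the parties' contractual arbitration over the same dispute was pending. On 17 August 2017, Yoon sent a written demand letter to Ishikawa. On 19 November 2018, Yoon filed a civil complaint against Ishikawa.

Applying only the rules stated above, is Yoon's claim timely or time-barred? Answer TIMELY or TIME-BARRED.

The claim did not accrue until Yoon discovered the injury on 5 February 2017; the 22 June 2016 act date does not start the clock under the stated rule.
8 months from 5 February 2017 is 5 October 2017.
The period was tolled for 320 days by the pending related arbitration (4 April 2017 to 18 February 2018), pushing the deadline to 21 August 2018.
None of the other events listed affects the running of the period under the stated rules.
Filing on 19 November 2018 missed the 21 August 2018 deadline — the action is time-barred.

TIME-BARRED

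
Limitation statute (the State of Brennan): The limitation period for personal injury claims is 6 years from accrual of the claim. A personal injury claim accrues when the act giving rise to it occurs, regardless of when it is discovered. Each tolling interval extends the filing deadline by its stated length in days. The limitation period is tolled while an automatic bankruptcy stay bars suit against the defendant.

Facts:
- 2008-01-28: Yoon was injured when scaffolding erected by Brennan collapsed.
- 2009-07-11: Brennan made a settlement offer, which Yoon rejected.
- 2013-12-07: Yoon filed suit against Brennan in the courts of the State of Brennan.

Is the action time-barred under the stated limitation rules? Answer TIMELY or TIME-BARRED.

TIMELY

The claim accrued on 2008-01-28, when the wrongful act occurred.
Adding the 6 years base period to 2008-01-28 gives a deadline of 2014-01-28, before any tolling.
The other events in the timeline have no effect on the limitation period under the stated rules.
Yoon filed on 2013-12-07, before the 2014-01-28 deadline, so the action is timely.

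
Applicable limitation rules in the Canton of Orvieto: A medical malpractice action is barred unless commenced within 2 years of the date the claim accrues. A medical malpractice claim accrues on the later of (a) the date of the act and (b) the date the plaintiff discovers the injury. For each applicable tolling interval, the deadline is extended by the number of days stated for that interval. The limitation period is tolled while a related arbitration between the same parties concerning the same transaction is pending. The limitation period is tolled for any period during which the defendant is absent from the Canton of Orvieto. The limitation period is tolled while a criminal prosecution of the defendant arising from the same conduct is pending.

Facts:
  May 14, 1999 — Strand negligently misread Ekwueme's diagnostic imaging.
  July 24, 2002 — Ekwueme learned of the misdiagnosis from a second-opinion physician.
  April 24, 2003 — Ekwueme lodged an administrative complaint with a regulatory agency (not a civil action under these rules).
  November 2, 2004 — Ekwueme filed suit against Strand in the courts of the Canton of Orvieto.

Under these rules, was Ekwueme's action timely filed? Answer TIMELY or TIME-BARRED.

TIME-BARRED

The claim accrued on July 24, 2002 — the later of the May 14, 1999 act and the July 24, 2002 discovery.
Adding the 2 years base period to July 24, 2002 gives a deadline of July 24, 2004, before any tolling.
Nothing else in the chronology tolls or restarts the period.
The November 2, 2004 filing falls after the July 24, 2004 deadline; the claim is time-barred.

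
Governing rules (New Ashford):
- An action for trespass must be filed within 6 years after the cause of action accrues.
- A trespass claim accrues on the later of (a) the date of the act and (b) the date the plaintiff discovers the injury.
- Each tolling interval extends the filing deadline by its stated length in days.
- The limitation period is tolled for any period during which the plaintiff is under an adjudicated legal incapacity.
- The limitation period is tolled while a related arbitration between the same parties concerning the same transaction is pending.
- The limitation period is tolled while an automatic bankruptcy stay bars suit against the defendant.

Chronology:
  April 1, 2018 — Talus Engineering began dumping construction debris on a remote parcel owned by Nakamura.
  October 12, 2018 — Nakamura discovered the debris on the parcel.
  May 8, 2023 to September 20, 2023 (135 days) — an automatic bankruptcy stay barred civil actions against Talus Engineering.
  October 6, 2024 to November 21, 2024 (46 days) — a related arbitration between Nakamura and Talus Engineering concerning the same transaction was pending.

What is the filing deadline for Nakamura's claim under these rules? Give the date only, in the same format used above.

The claim accrued on October 12, 2018 — the later of the April 1, 2018 act and the October 12, 2018 discovery.
The untolled deadline — 6 years after October 12, 2018 — is October 12, 2024.
Because the automatic bankruptcy stay ran from May 8, 2023 to September 20, 2023, the deadline is extended by 135 days to February 24, 2025.
Because the pending related arbitration ran from October 6, 2024 to November 21, 2024, the deadline is extended by 46 days to April 11, 2025.

April 11, 2025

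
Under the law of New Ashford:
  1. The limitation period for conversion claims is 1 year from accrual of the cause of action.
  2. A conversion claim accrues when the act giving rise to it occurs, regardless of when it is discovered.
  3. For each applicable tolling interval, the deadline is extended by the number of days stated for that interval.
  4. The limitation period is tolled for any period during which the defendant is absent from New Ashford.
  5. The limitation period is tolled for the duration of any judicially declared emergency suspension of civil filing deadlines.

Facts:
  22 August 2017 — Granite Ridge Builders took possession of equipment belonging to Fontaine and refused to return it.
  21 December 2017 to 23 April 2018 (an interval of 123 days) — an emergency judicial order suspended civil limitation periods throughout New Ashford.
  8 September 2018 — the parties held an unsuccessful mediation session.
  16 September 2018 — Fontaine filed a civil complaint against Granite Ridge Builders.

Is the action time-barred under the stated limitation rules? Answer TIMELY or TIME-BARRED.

TIMELY

The cause of action accrued on 22 August 2017, the date of the act.
Adding the 1 year base period to 22 August 2017 gives a deadline of 22 August 2018, before any tolling.
The emergency suspension of filing deadlines from 21 December 2017 to 23 April 2018 tolled the period for 123 days, extending the deadline to 23 December 2018.
None of the other events listed affects the running of the period under the stated rules.
Fontaine filed on 16 September 2018, before the 23 December 2018 deadline, so the action is timely.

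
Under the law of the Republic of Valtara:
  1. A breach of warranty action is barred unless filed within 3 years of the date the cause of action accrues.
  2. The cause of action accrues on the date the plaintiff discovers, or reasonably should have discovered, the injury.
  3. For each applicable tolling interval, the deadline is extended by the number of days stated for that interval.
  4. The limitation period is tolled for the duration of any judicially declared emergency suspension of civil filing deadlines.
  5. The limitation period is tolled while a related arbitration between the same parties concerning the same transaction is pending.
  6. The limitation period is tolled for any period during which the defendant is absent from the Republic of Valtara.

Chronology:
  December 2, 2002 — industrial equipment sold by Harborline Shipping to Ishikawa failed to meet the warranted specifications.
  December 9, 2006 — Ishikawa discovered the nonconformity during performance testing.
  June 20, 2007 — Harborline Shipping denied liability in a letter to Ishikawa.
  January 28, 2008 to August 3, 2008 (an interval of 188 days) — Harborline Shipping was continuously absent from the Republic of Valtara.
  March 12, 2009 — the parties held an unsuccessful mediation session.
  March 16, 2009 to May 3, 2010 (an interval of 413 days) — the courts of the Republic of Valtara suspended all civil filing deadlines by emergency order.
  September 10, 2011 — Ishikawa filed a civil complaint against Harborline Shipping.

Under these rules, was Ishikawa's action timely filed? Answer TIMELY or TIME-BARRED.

TIME-BARRED

Under the discovery rule, the claim accrued on December 9, 2006, when Ishikawa discovered the injury — not on the December 2, 2002 date of the underlying act.
The untolled deadline — 3 years after December 9, 2006 — is December 9, 2009.
The period was tolled for 188 days by the defendant's absence from the jurisdiction (January 28, 2008 to August 3, 2008), pushing the deadline to June 15, 2010.
Because the emergency suspension of filing deadlines ran from March 16, 2009 to May 3, 2010, the deadline is extended by 413 days to August 2, 2011.
None of the other events listed affects the running of the period under the stated rules.
Filing on September 10, 2011 missed the August 2, 2011 deadline — the action is time-barred.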